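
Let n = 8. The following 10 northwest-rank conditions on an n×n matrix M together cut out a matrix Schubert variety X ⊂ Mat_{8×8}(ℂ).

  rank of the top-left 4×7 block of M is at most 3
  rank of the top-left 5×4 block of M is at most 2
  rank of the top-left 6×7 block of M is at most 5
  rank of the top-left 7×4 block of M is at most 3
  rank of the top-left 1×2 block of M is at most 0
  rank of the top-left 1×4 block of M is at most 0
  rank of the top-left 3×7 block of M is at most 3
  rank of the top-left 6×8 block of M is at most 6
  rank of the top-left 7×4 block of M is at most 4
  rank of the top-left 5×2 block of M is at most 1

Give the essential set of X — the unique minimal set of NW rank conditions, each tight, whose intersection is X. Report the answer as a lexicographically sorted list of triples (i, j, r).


Rank table r_w(8×8) implied by the 10 constraints:

  R[1]: 0  0  0  0  1  1  1  1
  R[2]: 1  1  1  1  2  2  2  2
  R[3]: 1  1  2  2  3  3  3  3
  R[4]: 1  1  2  2  3  3  3  4
  R[5]: 1  1  2  2  3  4  4  5
  R[6]: 1  2  3  3  4  5  5  6
  R[7]: 1  2  3  3  4  5  6  7
  R[8]: 1  2  3  4  5  6  7  8

reading off 1-entries of Δ²R: w = (5, 1, 3, 8, 6, 2, 7, 4).

|D(w)|=12, |Ess(w)|=5:

[(1, 4, 0), (4, 7, 3), (5, 2, 1), (5, 4, 2), (7, 4, 3)]


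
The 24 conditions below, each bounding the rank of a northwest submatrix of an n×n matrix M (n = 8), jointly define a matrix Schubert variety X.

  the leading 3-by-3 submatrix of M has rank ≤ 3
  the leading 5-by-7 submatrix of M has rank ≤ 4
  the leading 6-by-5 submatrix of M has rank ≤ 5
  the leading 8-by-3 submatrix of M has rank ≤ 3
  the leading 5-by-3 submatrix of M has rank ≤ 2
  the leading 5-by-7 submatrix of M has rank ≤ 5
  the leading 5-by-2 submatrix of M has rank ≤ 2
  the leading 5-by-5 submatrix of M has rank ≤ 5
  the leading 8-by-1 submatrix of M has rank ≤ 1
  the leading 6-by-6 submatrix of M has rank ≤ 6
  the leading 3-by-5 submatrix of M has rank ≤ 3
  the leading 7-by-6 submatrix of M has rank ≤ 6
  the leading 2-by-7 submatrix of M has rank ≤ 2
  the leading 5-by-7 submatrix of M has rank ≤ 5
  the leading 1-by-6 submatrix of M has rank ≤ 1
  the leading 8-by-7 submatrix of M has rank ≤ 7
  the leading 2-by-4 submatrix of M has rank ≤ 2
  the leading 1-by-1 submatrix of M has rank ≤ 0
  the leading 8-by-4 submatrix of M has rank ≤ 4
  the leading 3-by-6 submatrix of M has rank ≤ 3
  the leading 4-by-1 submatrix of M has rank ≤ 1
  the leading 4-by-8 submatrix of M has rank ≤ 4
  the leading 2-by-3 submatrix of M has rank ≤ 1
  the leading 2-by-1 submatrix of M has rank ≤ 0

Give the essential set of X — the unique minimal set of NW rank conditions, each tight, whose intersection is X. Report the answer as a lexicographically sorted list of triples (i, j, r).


Rank table r_w(8×8) implied by the 24 constraints:

  R[1]: 0, 1, 1, 1, 1, 1, 1, 1
  R[2]: 0, 1, 1, 2, 2, 2, 2, 2
  R[3]: 1, 2, 2, 3, 3, 3, 3, 3
  R[4]: 1, 2, 2, 3, 4, 4, 4, 4
  R[5]: 1, 2, 2, 3, 4, 4, 4, 5
  R[6]: 1, 2, 3, 4, 5, 5, 5, 6
  R[7]: 1, 2, 3, 4, 5, 6, 6, 7
  R[8]: 1, 2, 3, 4, 5, 6, 7, 8

so w = (2, 4, 1, 5, 8, 3, 6, 7).

Rothe diagram D(w) (7 cells), 4 SE-corners (essential conditions):

[(2, 1, 0), (2, 3, 1), (5, 3, 2), (5, 7, 4)]


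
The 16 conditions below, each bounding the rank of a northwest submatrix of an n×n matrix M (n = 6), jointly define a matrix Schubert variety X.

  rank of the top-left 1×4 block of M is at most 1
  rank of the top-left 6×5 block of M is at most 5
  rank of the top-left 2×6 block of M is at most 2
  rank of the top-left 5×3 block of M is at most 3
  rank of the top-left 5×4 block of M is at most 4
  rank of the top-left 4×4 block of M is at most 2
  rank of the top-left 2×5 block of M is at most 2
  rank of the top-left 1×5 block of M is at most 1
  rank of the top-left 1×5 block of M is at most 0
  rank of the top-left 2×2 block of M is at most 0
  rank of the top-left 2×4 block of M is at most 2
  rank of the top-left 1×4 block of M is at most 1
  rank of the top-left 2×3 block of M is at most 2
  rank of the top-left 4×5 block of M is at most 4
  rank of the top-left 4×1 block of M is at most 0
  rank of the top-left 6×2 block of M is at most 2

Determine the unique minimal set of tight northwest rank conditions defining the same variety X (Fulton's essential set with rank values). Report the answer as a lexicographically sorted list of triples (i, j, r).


Propagating the 16 rank bounds to every northwest block:

  row 1: 0, 0, 0, 0, 0, 1
  row 2: 0, 0, 1, 1, 1, 2
  row 3: 0, 1, 2, 2, 2, 3
  row 4: 0, 1, 2, 2, 3, 4
  row 5: 1, 2, 3, 3, 4, 5
  row 6: 1, 2, 3, 4, 5, 6

hence w(1..6) = (6, 3, 2, 5, 1, 4).

Fulton essential set (4 of the 10 Rothe cells):

[(1, 5, 0), (2, 2, 0), (4, 1, 0), (4, 4, 2)]


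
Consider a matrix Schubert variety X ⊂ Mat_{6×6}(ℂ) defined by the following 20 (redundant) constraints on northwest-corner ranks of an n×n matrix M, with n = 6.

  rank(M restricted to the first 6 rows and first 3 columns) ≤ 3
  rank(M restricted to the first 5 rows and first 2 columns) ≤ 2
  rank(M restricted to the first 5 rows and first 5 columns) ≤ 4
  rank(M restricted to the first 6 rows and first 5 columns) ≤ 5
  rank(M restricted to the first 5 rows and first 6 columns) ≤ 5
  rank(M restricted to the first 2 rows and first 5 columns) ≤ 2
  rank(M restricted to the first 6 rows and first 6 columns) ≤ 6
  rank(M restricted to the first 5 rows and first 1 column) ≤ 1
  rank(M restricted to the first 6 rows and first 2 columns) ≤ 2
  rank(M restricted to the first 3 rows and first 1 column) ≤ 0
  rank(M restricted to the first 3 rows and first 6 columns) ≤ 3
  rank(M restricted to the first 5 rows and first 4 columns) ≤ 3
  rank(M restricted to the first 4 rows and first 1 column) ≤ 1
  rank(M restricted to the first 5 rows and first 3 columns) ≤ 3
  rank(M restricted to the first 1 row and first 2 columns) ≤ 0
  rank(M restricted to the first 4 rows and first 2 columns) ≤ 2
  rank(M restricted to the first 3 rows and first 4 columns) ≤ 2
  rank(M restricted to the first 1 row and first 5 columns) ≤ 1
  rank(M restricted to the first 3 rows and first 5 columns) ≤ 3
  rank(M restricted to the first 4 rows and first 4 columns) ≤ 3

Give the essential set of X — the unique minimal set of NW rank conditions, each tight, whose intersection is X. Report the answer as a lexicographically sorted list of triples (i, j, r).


Propagating the 20 rank bounds to every northwest block:

  R[1]: 0 | 0 | 1 | 1 | 1 | 1
  R[2]: 0 | 1 | 2 | 2 | 2 | 2
  R[3]: 0 | 1 | 2 | 2 | 3 | 3
  R[4]: 1 | 2 | 3 | 3 | 4 | 4
  R[5]: 1 | 2 | 3 | 3 | 4 | 5
  R[6]: 1 | 2 | 3 | 4 | 5 | 6

hence w(1..6) = (3, 2, 5, 1, 6, 4).

Fulton essential set (4 of the 6 Rothe cells):

[(1, 2, 0), (3, 1, 0), (3, 4, 2), (5, 4, 3)]


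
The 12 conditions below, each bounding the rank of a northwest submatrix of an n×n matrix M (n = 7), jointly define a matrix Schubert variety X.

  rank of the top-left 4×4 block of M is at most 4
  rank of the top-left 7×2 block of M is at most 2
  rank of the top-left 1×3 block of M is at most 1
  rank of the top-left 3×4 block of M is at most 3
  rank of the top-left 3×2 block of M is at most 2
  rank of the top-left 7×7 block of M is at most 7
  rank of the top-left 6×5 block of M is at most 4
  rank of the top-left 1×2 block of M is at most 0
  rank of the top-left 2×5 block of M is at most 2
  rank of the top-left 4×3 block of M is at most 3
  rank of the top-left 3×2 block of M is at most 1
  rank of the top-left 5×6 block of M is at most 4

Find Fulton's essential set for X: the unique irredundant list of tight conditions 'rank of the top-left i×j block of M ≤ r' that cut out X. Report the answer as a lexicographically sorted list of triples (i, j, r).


Rank table r_w(7×7) implied by the 12 constraints:

  i=1: 0  0  1  1  1  1  1
  i=2: 1  1  2  2  2  2  2
  i=3: 1  1  2  3  3  3  3
  i=4: 1  2  3  4  4  4  4
  i=5: 1  2  3  4  4  4  5
  i=6: 1  2  3  4  4  5  6
  i=7: 1  2  3  4  5  6  7

reading off 1-entries of Δ²R: w = (3, 1, 4, 2, 7, 6, 5).

ℓ(w)=6; the 4 essential cells (i,j,r):

[(1, 2, 0), (3, 2, 1), (5, 6, 4), (6, 5, 4)]


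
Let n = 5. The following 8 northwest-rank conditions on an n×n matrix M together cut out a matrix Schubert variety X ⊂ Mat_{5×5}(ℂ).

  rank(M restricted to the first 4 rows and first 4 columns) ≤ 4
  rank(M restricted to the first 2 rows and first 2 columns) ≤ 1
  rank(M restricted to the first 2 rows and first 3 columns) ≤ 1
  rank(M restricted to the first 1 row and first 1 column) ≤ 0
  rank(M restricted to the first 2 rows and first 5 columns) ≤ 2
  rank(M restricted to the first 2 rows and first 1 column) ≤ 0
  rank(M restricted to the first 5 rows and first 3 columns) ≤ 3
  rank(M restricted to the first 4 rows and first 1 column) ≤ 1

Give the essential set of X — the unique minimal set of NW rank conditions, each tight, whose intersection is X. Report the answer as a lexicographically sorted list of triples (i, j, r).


Propagating the 8 rank bounds to every northwest block:

  0  1  1  1  1
  0  1  1  2  2
  1  2  2  3  3
  1  2  3  4  4
  1  2  3  4  5

second differences of R give the permutation w = (2, 4, 1, 3, 5).

|D(w)|=3, |Ess(w)|=2:

[(2, 1, 0), (2, 3, 1)]


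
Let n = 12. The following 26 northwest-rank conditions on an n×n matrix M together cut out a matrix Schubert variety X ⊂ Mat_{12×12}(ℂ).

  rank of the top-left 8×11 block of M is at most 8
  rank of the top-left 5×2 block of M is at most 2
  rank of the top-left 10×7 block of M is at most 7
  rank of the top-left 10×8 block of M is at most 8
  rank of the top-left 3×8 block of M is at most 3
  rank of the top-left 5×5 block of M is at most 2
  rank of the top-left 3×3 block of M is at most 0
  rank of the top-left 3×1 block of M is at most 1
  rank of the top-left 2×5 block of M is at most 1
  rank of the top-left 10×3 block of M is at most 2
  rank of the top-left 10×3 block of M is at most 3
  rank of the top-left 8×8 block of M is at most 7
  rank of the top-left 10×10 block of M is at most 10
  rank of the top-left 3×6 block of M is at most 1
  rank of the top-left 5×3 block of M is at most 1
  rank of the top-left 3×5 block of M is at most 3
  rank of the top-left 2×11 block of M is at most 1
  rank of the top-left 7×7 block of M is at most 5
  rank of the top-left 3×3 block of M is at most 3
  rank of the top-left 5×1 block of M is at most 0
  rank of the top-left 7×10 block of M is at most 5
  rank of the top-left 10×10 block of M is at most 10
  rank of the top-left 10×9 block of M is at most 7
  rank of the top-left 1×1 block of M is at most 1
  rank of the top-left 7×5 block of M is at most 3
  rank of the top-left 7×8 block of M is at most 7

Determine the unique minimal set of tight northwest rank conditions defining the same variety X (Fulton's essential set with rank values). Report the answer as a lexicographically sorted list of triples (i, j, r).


Recovering R(i,j) via the rank-extension bound from the 26 conditions:

  row 1: 0  0  0  1  1  1  1  1  1  1  1  1
  row 2: 0  0  0  1  1  1  1  1  1  1  1  2
  row 3: 0  0  0  1  1  1  2  2  2  2  2  3
  row 4: 0  1  1  2  2  2  3  3  3  3  3  4
  row 5: 0  1  1  2  2  3  4  4  4  4  4  5
  row 6: 1  2  2  3  3  4  5  5  5  5  5  6
  row 7: 1  2  2  3  3  4  5  5  5  5  6  7
  row 8: 1  2  2  3  4  5  6  6  6  6  7  8
  row 9: 1  2  2  3  4  5  6  7  7  7  8  9
  row 10: 1  2  2  3  4  5  6  7  7  8  9  10
  row 11: 1  2  3  4  5  6  7  8  8  9  10  11
  row 12: 1  2  3  4  5  6  7  8  9  10  11  12

second differences of R give the permutation w = (4, 12, 7, 2, 6, 1, 11, 5, 8, 10, 3, 9).

Fulton essential set (10 of the 31 Rothe cells):

[(2, 11, 1), (3, 3, 0), (3, 6, 1), (5, 1, 0), (5, 3, 1), (5, 5, 2), (7, 5, 3), (7, 10, 5), (10, 3, 2), (10, 9, 7)]


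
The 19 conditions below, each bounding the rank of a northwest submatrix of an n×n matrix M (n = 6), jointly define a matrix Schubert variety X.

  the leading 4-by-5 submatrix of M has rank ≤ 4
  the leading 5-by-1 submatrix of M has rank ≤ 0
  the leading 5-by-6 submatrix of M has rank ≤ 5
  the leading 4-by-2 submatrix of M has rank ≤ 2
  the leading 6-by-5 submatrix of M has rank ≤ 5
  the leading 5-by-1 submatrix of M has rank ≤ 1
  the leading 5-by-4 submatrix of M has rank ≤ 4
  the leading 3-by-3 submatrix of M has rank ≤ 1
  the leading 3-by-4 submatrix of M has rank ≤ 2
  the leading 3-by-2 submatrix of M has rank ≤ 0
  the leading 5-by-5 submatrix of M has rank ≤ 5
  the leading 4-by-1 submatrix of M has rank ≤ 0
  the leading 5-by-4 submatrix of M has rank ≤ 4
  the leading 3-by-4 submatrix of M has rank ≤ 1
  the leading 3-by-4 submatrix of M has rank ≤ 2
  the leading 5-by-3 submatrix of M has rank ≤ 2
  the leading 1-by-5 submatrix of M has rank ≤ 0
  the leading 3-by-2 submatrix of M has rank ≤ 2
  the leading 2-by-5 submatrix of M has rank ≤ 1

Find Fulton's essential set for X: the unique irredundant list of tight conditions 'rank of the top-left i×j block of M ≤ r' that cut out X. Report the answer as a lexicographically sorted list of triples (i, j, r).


Rank table r_w(6×6) implied by the 19 constraints:

  R[1]: 0 | 0 | 0 | 0 | 0 | 1
  R[2]: 0 | 0 | 1 | 1 | 1 | 2
  R[3]: 0 | 0 | 1 | 1 | 2 | 3
  R[4]: 0 | 1 | 2 | 2 | 3 | 4
  R[5]: 0 | 1 | 2 | 3 | 4 | 5
  R[6]: 1 | 2 | 3 | 4 | 5 | 6

the unique w with this rank table is (6, 3, 5, 2, 4, 1).

4 SE-corners of the 12-cell Rothe diagram give Ess(w):

[(1, 5, 0), (3, 2, 0), (3, 4, 1), (5, 1, 0)]


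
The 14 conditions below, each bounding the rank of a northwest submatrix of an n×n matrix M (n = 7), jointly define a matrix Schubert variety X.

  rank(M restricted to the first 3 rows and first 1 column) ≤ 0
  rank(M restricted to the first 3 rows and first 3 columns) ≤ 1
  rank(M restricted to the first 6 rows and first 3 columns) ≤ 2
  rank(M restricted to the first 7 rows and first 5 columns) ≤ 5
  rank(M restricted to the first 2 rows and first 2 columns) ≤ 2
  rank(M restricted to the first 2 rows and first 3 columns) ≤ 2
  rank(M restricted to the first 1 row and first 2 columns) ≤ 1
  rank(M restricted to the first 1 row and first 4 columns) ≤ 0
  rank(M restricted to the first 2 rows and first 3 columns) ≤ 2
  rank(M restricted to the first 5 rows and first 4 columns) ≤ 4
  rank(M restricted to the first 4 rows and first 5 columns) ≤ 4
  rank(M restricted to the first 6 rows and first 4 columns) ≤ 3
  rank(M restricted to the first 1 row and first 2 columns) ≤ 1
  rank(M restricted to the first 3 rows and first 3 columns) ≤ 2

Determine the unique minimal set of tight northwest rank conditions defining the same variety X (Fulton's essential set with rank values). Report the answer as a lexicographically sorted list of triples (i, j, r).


Computing R[i][j] = min implied NW-rank bound (n=7, 14 conditions):

  0  0  0  0  1  1  1
  0  1  1  1  2  2  2
  0  1  1  2  3  3  3
  1  2  2  3  4  4  4
  1  2  2  3  4  5  5
  1  2  2  3  4  5  6
  1  2  3  4  5  6  7

reading off 1-entries of Δ²R: w = (5, 2, 4, 1, 6, 7, 3).

|D(w)|=9, |Ess(w)|=4:

[(1, 4, 0), (3, 1, 0), (3, 3, 1), (6, 3, 2)]


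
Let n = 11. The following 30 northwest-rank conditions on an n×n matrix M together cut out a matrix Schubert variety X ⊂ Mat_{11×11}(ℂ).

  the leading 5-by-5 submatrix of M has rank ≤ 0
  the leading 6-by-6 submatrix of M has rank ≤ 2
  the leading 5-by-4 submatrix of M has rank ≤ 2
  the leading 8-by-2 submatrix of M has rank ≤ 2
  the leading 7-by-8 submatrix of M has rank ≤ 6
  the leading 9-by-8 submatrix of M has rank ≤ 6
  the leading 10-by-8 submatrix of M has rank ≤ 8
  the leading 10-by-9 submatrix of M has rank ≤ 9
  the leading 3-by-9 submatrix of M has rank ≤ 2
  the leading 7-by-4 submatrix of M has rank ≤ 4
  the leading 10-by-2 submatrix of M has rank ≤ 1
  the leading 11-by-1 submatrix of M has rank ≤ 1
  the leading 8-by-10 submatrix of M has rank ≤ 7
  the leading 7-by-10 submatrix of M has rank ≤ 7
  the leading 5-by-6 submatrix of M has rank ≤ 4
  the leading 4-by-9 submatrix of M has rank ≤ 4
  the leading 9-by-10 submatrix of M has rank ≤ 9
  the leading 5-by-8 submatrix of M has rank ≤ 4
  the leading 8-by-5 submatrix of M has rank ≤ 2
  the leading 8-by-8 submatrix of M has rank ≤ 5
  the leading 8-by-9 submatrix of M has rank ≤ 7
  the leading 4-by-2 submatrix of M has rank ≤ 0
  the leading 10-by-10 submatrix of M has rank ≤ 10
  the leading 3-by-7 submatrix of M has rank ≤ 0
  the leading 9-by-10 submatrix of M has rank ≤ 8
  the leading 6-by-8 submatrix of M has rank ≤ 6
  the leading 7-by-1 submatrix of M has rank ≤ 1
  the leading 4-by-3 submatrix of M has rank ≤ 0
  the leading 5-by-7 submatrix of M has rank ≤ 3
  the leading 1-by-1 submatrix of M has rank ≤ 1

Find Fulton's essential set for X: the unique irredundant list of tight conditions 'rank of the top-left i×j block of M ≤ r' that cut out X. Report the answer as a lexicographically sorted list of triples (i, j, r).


Rank table r_w(11×11) implied by the 30 constraints:

  0 | 0 | 0 | 0 | 0 | 0 | 0 | 1 | 1 | 1 | 1
  0 | 0 | 0 | 0 | 0 | 0 | 0 | 1 | 2 | 2 | 2
  0 | 0 | 0 | 0 | 0 | 0 | 0 | 1 | 2 | 3 | 3
  0 | 0 | 0 | 0 | 0 | 1 | 1 | 2 | 3 | 4 | 4
  0 | 0 | 0 | 0 | 0 | 1 | 2 | 3 | 4 | 5 | 5
  1 | 1 | 1 | 1 | 1 | 2 | 3 | 4 | 5 | 6 | 6
  1 | 1 | 2 | 2 | 2 | 3 | 4 | 5 | 6 | 7 | 7
  1 | 1 | 2 | 2 | 2 | 3 | 4 | 5 | 6 | 7 | 8
  1 | 1 | 2 | 3 | 3 | 4 | 5 | 6 | 7 | 8 | 9
  1 | 1 | 2 | 3 | 4 | 5 | 6 | 7 | 8 | 9 | 10
  1 | 2 | 3 | 4 | 5 | 6 | 7 | 8 | 9 | 10 | 11

so w = (8, 9, 10, 6, 7, 1, 3, 11, 4, 5, 2).

Fulton essential set (4 of the 37 Rothe cells):

[(3, 7, 0), (5, 5, 0), (8, 5, 2), (10, 2, 1)]


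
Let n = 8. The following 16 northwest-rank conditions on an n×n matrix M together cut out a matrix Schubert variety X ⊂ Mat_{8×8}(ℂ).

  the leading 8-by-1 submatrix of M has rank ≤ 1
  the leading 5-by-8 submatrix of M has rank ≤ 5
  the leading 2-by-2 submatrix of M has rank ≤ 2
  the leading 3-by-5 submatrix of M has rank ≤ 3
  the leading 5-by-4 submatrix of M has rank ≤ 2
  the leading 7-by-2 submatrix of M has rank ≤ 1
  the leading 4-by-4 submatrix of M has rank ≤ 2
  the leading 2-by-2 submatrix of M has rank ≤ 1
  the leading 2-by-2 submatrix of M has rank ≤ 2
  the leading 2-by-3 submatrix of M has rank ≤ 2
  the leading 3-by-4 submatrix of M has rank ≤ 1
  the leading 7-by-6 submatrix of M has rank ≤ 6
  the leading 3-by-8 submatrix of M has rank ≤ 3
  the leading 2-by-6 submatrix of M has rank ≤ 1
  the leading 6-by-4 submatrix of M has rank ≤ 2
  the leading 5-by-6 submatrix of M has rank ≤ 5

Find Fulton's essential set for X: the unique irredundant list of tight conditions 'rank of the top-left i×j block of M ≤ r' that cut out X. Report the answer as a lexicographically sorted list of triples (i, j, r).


Computing R[i][j] = min implied NW-rank bound (n=8, 16 conditions):

  1 1 1 1 1 1 1 1
  1 1 1 1 1 1 2 2
  1 1 1 1 2 2 3 3
  1 1 2 2 3 3 4 4
  1 1 2 2 3 4 5 5
  1 1 2 2 3 4 5 6
  1 1 2 3 4 5 6 7
  1 2 3 4 5 6 7 8

second differences of R give the permutation w = (1, 7, 5, 3, 6, 8, 4, 2).

ℓ(w)=14; the 4 essential cells (i,j,r):

[(2, 6, 1), (3, 4, 1), (6, 4, 2), (7, 2, 1)]


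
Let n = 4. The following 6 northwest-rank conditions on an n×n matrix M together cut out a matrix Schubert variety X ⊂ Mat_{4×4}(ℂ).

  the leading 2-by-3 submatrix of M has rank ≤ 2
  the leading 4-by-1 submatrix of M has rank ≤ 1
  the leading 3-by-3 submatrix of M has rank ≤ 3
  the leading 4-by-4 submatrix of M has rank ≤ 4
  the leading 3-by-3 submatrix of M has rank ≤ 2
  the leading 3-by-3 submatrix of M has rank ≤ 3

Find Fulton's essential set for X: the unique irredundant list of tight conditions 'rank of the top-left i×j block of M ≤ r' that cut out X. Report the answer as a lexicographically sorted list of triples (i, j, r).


Reconstructing r_w from the 6 given conditions:

  row 1: 1, 1, 1, 1
  row 2: 1, 2, 2, 2
  row 3: 1, 2, 2, 3
  row 4: 1, 2, 3, 4

so w = (1, 2, 4, 3).

ℓ(w)=1; the 1 essential cell (i,j,r):

[(3, 3, 2)]


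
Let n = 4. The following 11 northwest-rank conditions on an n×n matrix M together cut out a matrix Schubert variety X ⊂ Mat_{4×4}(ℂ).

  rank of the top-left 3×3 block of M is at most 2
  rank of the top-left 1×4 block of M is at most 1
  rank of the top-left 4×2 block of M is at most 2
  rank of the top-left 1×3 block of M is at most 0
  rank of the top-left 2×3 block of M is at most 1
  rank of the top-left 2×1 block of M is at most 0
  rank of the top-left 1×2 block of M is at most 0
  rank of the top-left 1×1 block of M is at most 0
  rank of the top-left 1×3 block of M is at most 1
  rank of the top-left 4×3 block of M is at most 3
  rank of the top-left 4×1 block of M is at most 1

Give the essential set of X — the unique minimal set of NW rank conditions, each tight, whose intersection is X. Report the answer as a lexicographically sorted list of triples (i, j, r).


Propagating the 11 rank bounds to every northwest block:

  i=1: 0 | 0 | 0 | 1
  i=2: 0 | 1 | 1 | 2
  i=3: 1 | 2 | 2 | 3
  i=4: 1 | 2 | 3 | 4

the unique w with this rank table is (4, 2, 1, 3).

ℓ(w)=4; the 2 essential cells (i,j,r):

[(1, 3, 0), (2, 1, 0)]


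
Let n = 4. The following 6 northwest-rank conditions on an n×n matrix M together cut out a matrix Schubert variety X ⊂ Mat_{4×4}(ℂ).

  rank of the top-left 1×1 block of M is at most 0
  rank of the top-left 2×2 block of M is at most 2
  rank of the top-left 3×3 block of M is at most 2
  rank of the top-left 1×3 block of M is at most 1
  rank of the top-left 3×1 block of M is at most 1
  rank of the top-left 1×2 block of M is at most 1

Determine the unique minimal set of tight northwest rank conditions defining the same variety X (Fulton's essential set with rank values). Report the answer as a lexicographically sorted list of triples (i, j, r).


The tightest implied rank at each (i,j), from the 6 conditions:

  row 1: 0  1  1  1
  row 2: 1  2  2  2
  row 3: 1  2  2  3
  row 4: 1  2  3  4

hence w(1..4) = (2, 1, 4, 3).

Rothe diagram D(w) (2 cells), 2 SE-corners (essential conditions):

[(1, 1, 0), (3, 3, 2)]


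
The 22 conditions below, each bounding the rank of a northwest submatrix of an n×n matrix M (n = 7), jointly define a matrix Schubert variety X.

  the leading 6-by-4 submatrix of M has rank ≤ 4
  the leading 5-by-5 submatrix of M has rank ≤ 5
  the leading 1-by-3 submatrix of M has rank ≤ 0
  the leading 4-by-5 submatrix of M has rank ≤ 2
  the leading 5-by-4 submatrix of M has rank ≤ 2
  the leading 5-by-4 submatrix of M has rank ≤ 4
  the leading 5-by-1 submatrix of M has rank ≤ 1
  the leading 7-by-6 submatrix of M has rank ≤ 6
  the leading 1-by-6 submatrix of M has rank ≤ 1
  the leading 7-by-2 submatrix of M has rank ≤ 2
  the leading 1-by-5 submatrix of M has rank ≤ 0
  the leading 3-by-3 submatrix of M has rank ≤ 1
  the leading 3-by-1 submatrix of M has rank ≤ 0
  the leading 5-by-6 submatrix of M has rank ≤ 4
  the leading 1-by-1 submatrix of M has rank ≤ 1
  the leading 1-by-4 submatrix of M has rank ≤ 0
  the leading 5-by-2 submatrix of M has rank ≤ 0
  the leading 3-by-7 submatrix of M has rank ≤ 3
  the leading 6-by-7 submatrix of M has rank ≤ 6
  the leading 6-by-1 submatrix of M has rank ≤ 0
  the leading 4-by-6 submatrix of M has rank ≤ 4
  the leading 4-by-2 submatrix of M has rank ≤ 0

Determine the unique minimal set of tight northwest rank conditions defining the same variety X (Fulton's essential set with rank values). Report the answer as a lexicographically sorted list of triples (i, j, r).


Rank table r_w(7×7) implied by the 22 constraints:

  0 0 0 0 0 1 1
  0 0 1 1 1 2 2
  0 0 1 2 2 3 3
  0 0 1 2 2 3 4
  0 0 1 2 3 4 5
  0 1 2 3 4 5 6
  1 2 3 4 5 6 7

the unique w with this rank table is (6, 3, 4, 7, 5, 2, 1).

Fulton essential set (4 of the 15 Rothe cells):

[(1, 5, 0), (4, 5, 2), (5, 2, 0), (6, 1, 0)]


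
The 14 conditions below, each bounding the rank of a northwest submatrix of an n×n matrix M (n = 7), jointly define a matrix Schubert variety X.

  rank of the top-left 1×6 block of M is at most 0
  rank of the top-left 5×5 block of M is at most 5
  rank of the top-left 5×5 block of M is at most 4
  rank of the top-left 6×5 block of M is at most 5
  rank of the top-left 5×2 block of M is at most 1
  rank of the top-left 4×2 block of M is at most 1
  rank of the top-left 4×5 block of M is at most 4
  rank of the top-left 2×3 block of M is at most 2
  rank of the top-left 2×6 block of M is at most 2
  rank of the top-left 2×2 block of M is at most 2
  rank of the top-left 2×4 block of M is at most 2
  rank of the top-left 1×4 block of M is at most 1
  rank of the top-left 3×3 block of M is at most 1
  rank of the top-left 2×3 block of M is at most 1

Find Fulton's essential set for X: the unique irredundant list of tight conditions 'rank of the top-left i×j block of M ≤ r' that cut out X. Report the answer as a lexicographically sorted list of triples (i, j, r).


The tightest implied rank at each (i,j), from the 14 conditions:

  row 1: 0 | 0 | 0 | 0 | 0 | 0 | 1
  row 2: 1 | 1 | 1 | 1 | 1 | 1 | 2
  row 3: 1 | 1 | 1 | 2 | 2 | 2 | 3
  row 4: 1 | 1 | 2 | 3 | 3 | 3 | 4
  row 5: 1 | 1 | 2 | 3 | 4 | 4 | 5
  row 6: 1 | 2 | 3 | 4 | 5 | 5 | 6
  row 7: 1 | 2 | 3 | 4 | 5 | 6 | 7

reading off 1-entries of Δ²R: w = (7, 1, 4, 3, 5, 2, 6).

Fulton essential set (3 of the 10 Rothe cells):

[(1, 6, 0), (3, 3, 1), (5, 2, 1)]


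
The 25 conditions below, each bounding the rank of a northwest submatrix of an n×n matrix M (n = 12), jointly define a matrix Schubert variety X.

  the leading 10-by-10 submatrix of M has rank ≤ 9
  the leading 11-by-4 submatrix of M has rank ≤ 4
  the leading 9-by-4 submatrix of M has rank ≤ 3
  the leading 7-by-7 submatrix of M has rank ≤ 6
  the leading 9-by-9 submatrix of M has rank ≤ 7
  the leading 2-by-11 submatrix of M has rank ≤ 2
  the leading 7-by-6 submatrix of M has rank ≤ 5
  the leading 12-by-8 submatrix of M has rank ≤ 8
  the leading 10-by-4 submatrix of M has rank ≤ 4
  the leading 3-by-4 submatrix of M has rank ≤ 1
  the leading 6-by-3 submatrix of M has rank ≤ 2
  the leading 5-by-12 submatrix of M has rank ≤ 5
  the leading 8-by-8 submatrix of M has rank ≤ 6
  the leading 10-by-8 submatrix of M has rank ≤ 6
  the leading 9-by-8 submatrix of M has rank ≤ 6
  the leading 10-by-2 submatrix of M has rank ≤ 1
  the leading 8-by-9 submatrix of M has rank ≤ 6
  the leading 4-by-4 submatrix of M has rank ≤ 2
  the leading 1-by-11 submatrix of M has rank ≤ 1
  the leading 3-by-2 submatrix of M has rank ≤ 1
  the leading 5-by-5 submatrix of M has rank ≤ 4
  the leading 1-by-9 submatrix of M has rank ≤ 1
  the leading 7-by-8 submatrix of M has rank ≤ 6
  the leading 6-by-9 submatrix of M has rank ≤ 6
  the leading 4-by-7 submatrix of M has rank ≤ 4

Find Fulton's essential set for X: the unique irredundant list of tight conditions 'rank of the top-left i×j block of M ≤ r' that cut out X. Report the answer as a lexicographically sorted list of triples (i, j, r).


Rank table r_w(12×12) implied by the 25 constraints:

  i=1: 1, 1, 1, 1, 1, 1, 1, 1, 1, 1, 1, 1
  i=2: 1, 1, 1, 1, 2, 2, 2, 2, 2, 2, 2, 2
  i=3: 1, 1, 1, 1, 2, 3, 3, 3, 3, 3, 3, 3
  i=4: 1, 1, 2, 2, 3, 4, 4, 4, 4, 4, 4, 4
  i=5: 1, 1, 2, 3, 4, 5, 5, 5, 5, 5, 5, 5
  i=6: 1, 1, 2, 3, 4, 5, 6, 6, 6, 6, 6, 6
  i=7: 1, 1, 2, 3, 4, 5, 6, 6, 6, 7, 7, 7
  i=8: 1, 1, 2, 3, 4, 5, 6, 6, 6, 7, 8, 8
  i=9: 1, 1, 2, 3, 4, 5, 6, 6, 7, 8, 9, 9
  i=10: 1, 1, 2, 3, 4, 5, 6, 6, 7, 8, 9, 10
  i=11: 1, 2, 3, 4, 5, 6, 7, 7, 8, 9, 10, 11
  i=12: 1, 2, 3, 4, 5, 6, 7, 8, 9, 10, 11, 12

hence w(1..12) = (1, 5, 6, 3, 4, 7, 10, 11, 9, 12, 2, 8).

4 SE-corners of the 19-cell Rothe diagram give Ess(w):

[(3, 4, 1), (8, 9, 6), (10, 2, 1), (10, 8, 6)]


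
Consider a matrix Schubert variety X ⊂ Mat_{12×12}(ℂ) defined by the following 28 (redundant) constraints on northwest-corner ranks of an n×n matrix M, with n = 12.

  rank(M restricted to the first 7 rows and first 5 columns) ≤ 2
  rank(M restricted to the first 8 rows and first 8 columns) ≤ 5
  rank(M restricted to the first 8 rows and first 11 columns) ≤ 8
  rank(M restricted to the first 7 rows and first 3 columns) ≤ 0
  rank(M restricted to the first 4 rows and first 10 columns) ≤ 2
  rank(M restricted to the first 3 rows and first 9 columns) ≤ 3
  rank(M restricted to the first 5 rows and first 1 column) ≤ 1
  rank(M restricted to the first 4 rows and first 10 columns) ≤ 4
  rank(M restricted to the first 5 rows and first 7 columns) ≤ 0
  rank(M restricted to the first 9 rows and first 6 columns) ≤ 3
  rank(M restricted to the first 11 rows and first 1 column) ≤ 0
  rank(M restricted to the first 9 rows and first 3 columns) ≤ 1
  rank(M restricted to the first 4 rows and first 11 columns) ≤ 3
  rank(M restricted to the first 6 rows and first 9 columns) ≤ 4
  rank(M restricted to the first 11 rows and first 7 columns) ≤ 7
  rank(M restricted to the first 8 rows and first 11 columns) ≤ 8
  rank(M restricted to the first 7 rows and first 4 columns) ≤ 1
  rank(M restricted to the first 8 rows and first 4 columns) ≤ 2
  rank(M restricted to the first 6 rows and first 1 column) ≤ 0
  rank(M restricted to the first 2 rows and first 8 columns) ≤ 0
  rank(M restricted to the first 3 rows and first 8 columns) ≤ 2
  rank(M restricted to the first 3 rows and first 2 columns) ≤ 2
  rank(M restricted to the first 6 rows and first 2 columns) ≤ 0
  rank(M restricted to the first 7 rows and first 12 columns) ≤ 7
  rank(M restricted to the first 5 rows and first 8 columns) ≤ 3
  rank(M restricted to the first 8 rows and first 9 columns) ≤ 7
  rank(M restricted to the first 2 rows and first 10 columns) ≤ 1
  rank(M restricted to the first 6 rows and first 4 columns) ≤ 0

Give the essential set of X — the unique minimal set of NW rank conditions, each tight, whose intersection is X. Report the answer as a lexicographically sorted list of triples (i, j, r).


Computing R[i][j] = min implied NW-rank bound (n=12, 28 conditions):

  0  0  0  0  0  0  0  0  1  1  1  1
  0  0  0  0  0  0  0  0  1  1  2  2
  0  0  0  0  0  0  0  1  2  2  3  3
  0  0  0  0  0  0  0  1  2  2  3  4
  0  0  0  0  0  0  0  1  2  3  4  5
  0  0  0  0  1  1  1  2  3  4  5  6
  0  0  0  1  2  2  2  3  4  5  6  7
  0  1  1  2  3  3  3  4  5  6  7  8
  0  1  1  2  3  3  4  5  6  7  8  9
  0  1  2  3  4  4  5  6  7  8  9  10
  0  1  2  3  4  5  6  7  8  9  10  11
  1  2  3  4  5  6  7  8  9  10  11  12

reading off 1-entries of Δ²R: w = (9, 11, 8, 12, 10, 5, 4, 2, 7, 3, 6, 1).

Fulton essential set (9 of the 52 Rothe cells):

[(2, 8, 0), (2, 10, 1), (4, 10, 2), (5, 7, 0), (6, 4, 0), (7, 3, 0), (9, 3, 1), (9, 6, 3), (11, 1, 0)]


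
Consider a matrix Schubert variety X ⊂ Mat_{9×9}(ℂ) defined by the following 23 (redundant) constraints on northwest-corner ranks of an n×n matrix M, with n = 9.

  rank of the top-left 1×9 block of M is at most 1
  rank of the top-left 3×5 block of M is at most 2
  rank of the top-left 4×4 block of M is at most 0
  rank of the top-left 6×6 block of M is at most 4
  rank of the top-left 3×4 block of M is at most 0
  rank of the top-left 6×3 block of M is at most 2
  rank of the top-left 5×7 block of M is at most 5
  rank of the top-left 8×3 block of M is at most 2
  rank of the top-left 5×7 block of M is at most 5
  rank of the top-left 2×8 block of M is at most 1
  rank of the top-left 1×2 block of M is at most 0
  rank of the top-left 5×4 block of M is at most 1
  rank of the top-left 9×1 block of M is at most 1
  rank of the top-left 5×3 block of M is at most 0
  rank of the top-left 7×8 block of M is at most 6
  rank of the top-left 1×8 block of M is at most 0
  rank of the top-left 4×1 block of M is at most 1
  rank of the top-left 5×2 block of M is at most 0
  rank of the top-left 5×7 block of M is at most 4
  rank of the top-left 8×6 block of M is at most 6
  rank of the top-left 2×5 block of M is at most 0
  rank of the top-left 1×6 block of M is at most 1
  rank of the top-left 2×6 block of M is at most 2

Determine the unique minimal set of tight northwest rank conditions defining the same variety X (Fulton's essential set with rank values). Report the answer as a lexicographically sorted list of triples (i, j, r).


Computing R[i][j] = min implied NW-rank bound (n=9, 23 conditions):

  row 1: 0, 0, 0, 0, 0, 0, 0, 0, 1
  row 2: 0, 0, 0, 0, 0, 1, 1, 1, 2
  row 3: 0, 0, 0, 0, 1, 2, 2, 2, 3
  row 4: 0, 0, 0, 0, 1, 2, 3, 3, 4
  row 5: 0, 0, 0, 1, 2, 3, 4, 4, 5
  row 6: 1, 1, 1, 2, 3, 4, 5, 5, 6
  row 7: 1, 2, 2, 3, 4, 5, 6, 6, 7
  row 8: 1, 2, 2, 3, 4, 5, 6, 7, 8
  row 9: 1, 2, 3, 4, 5, 6, 7, 8, 9

giving w = (9, 6, 5, 7, 4, 1, 2, 8, 3) via Δ²R.

D(w) has 25 cells with 5 SE-corners; essential set:

[(1, 8, 0), (2, 5, 0), (4, 4, 0), (5, 3, 0), (8, 3, 2)]


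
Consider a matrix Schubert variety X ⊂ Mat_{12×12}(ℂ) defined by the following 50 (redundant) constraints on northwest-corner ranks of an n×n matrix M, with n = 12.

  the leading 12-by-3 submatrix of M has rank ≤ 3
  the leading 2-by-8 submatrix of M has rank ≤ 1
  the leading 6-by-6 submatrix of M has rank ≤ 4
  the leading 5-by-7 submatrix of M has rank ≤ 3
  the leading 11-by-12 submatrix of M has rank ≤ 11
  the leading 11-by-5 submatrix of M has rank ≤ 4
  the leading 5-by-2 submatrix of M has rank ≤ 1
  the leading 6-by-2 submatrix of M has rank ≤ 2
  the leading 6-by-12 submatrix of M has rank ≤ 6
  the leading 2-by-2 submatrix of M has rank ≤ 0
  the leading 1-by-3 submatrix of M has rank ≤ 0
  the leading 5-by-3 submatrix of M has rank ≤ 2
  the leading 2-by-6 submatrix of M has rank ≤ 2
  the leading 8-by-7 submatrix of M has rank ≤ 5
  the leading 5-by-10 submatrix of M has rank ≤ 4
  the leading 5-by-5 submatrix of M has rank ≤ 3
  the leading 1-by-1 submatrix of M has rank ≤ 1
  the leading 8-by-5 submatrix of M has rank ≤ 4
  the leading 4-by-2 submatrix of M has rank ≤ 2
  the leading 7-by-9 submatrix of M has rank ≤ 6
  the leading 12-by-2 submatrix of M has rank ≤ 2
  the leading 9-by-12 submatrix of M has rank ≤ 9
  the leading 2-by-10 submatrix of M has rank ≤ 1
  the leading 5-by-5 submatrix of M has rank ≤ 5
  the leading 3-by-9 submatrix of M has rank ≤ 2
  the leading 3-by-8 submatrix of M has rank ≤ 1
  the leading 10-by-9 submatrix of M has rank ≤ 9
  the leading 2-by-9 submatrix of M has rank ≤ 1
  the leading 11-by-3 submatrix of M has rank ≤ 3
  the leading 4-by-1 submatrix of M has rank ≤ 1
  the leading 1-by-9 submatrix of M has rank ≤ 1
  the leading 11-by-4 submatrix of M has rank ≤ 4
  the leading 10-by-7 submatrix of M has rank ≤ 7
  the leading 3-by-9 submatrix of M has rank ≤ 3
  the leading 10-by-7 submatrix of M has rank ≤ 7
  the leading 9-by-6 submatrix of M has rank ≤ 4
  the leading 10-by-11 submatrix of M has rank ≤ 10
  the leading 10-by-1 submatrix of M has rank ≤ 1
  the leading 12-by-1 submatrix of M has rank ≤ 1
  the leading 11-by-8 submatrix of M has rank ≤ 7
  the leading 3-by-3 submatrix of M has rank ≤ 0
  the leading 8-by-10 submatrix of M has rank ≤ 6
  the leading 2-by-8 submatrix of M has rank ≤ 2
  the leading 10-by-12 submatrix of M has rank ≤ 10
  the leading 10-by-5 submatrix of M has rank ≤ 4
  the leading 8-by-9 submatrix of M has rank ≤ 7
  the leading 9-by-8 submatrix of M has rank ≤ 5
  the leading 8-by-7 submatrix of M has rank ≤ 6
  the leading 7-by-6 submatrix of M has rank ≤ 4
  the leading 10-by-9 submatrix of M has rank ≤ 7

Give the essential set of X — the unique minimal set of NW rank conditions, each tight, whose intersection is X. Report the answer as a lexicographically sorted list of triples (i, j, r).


The tightest implied rank at each (i,j), from the 50 conditions:

  R[1]: 0, 0, 0, 1, 1, 1, 1, 1, 1, 1, 1, 1
  R[2]: 0, 0, 0, 1, 1, 1, 1, 1, 1, 1, 2, 2
  R[3]: 0, 0, 0, 1, 1, 1, 1, 1, 2, 2, 3, 3
  R[4]: 1, 1, 1, 2, 2, 2, 2, 2, 3, 3, 4, 4
  R[5]: 1, 1, 2, 3, 3, 3, 3, 3, 4, 4, 5, 5
  R[6]: 1, 2, 3, 4, 4, 4, 4, 4, 5, 5, 6, 6
  R[7]: 1, 2, 3, 4, 4, 4, 5, 5, 6, 6, 7, 7
  R[8]: 1, 2, 3, 4, 4, 4, 5, 5, 6, 6, 7, 8
  R[9]: 1, 2, 3, 4, 4, 4, 5, 5, 6, 7, 8, 9
  R[10]: 1, 2, 3, 4, 4, 5, 6, 6, 7, 8, 9, 10
  R[11]: 1, 2, 3, 4, 4, 5, 6, 7, 8, 9, 10, 11
  R[12]: 1, 2, 3, 4, 5, 6, 7, 8, 9, 10, 11, 12

hence w(1..12) = (4, 11, 9, 1, 3, 2, 7, 12, 10, 6, 8, 5).

Rothe diagram D(w) (31 cells), 8 SE-corners (essential conditions):

[(2, 10, 1), (3, 3, 0), (3, 8, 1), (5, 2, 1), (8, 10, 6), (9, 6, 4), (9, 8, 5), (11, 5, 4)]


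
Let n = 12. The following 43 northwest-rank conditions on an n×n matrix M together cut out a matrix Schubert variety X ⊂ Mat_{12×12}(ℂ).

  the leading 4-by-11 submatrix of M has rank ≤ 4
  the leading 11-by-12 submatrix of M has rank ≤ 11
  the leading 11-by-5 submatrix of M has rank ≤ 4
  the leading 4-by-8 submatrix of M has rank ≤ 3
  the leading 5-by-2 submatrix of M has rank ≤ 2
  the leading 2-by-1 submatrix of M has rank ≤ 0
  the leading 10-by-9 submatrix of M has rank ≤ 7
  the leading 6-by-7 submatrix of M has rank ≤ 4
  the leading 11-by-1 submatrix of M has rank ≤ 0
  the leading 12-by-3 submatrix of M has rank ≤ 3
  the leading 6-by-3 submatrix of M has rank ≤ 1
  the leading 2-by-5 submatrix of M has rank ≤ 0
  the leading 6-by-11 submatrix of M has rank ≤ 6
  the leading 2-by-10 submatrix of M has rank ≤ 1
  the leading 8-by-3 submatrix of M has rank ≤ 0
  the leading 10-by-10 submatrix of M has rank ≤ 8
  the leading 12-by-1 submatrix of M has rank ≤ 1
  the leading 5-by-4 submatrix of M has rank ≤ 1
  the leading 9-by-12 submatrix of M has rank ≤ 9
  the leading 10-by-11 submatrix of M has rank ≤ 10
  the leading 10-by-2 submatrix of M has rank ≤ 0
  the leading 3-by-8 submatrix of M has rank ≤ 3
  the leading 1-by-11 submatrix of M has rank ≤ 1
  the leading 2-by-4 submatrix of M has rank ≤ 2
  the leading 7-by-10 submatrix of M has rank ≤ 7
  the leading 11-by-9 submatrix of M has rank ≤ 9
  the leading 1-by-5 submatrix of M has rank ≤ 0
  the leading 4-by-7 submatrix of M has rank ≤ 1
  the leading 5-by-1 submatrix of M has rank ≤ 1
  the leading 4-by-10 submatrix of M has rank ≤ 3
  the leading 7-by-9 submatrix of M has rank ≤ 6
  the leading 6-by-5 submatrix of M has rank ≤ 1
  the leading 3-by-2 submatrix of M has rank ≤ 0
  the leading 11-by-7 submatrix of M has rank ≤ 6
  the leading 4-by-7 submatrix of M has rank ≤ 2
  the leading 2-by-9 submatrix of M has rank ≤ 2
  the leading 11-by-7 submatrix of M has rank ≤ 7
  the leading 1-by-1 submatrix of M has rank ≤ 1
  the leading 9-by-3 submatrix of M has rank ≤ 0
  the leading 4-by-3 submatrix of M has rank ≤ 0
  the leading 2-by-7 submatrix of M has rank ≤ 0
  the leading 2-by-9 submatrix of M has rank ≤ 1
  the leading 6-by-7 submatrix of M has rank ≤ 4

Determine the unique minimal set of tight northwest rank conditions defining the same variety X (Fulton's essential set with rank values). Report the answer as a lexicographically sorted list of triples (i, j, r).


Recovering R(i,j) via the rank-extension bound from the 43 conditions:

  0 | 0 | 0 | 0 | 0 | 0 | 0 | 1 | 1 | 1 | 1 | 1
  0 | 0 | 0 | 0 | 0 | 0 | 0 | 1 | 1 | 1 | 2 | 2
  0 | 0 | 0 | 1 | 1 | 1 | 1 | 2 | 2 | 2 | 3 | 3
  0 | 0 | 0 | 1 | 1 | 1 | 1 | 2 | 3 | 3 | 4 | 4
  0 | 0 | 0 | 1 | 1 | 2 | 2 | 3 | 4 | 4 | 5 | 5
  0 | 0 | 0 | 1 | 1 | 2 | 3 | 4 | 5 | 5 | 6 | 6
  0 | 0 | 0 | 1 | 2 | 3 | 4 | 5 | 6 | 6 | 7 | 7
  0 | 0 | 0 | 1 | 2 | 3 | 4 | 5 | 6 | 7 | 8 | 8
  0 | 0 | 0 | 1 | 2 | 3 | 4 | 5 | 6 | 7 | 8 | 9
  0 | 0 | 1 | 2 | 3 | 4 | 5 | 6 | 7 | 8 | 9 | 10
  0 | 1 | 2 | 3 | 4 | 5 | 6 | 7 | 8 | 9 | 10 | 11
  1 | 2 | 3 | 4 | 5 | 6 | 7 | 8 | 9 | 10 | 11 | 12

hence w(1..12) = (8, 11, 4, 9, 6, 7, 5, 10, 12, 3, 2, 1).

ℓ(w)=45; the 7 essential cells (i,j,r):

[(2, 7, 0), (2, 10, 1), (4, 7, 1), (6, 5, 1), (9, 3, 0), (10, 2, 0), (11, 1, 0)]


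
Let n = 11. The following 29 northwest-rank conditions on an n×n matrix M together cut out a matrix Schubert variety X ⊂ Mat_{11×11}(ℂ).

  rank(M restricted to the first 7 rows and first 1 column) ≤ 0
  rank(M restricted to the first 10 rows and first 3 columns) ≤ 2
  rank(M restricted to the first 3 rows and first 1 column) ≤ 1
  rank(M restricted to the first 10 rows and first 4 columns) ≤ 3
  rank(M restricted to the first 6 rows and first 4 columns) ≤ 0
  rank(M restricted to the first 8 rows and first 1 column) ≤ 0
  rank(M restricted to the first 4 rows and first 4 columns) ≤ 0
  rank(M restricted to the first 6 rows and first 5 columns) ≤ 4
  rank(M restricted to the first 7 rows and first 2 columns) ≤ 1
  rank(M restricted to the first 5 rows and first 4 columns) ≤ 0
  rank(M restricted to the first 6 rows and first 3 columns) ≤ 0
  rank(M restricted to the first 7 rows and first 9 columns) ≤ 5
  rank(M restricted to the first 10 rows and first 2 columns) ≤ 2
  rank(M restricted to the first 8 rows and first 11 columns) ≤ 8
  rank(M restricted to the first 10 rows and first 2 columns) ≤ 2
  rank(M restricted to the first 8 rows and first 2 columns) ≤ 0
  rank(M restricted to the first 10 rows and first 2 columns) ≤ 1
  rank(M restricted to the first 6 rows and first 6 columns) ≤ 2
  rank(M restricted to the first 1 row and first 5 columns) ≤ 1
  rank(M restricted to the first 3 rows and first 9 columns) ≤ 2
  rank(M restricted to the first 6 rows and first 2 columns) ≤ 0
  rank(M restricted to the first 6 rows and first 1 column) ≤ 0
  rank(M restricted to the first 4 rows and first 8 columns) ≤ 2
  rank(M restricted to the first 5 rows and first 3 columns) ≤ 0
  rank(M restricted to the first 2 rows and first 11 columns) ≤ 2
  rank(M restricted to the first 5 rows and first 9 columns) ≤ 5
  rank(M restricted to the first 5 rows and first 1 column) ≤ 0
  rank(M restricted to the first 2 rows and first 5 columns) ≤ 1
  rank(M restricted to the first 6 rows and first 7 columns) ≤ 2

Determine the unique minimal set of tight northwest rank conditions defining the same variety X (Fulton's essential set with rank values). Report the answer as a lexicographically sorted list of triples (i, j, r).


The tightest implied rank at each (i,j), from the 29 conditions:

  R[1]: 0 | 0 | 0 | 0 | 1 | 1 | 1 | 1 | 1 | 1 | 1
  R[2]: 0 | 0 | 0 | 0 | 1 | 2 | 2 | 2 | 2 | 2 | 2
  R[3]: 0 | 0 | 0 | 0 | 1 | 2 | 2 | 2 | 2 | 3 | 3
  R[4]: 0 | 0 | 0 | 0 | 1 | 2 | 2 | 2 | 3 | 4 | 4
  R[5]: 0 | 0 | 0 | 0 | 1 | 2 | 2 | 3 | 4 | 5 | 5
  R[6]: 0 | 0 | 0 | 0 | 1 | 2 | 2 | 3 | 4 | 5 | 6
  R[7]: 0 | 0 | 1 | 1 | 2 | 3 | 3 | 4 | 5 | 6 | 7
  R[8]: 0 | 0 | 1 | 2 | 3 | 4 | 4 | 5 | 6 | 7 | 8
  R[9]: 1 | 1 | 2 | 3 | 4 | 5 | 5 | 6 | 7 | 8 | 9
  R[10]: 1 | 1 | 2 | 3 | 4 | 5 | 6 | 7 | 8 | 9 | 10
  R[11]: 1 | 2 | 3 | 4 | 5 | 6 | 7 | 8 | 9 | 10 | 11

giving w = (5, 6, 10, 9, 8, 11, 3, 4, 1, 7, 2) via Δ²R.

Rothe diagram D(w) (36 cells), 6 SE-corners (essential conditions):

[(3, 9, 2), (4, 8, 2), (6, 4, 0), (6, 7, 2), (8, 2, 0), (10, 2, 1)]
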